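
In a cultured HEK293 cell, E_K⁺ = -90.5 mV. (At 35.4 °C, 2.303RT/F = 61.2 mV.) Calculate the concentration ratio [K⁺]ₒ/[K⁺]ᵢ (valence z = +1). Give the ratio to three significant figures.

log₁₀([out]/[in]) = E·z/(61.2) = -90.5 × 1 / 61.2 = -1.4788
[out]/[in] = 10^(-1.4788) = 0.03321

0.0332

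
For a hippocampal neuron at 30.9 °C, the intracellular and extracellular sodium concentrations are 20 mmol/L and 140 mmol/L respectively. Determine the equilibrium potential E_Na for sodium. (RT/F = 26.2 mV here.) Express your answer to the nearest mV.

E = (26.2/z) · ln([Na⁺]_out/[Na⁺]_in) with z = +1.
= (26.2/1) · ln(140/20) = 26.20 · ln(7)
= 26.20 · (1.9459) = 50.98 mV

51 mV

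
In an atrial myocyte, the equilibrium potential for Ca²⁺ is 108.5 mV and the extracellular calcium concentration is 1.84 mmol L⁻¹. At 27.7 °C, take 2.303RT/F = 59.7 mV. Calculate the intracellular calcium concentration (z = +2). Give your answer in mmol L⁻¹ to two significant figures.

0.00043 mmol L⁻¹

Nernst: E = (59.7/2) · log₁₀([out]/[in]), so log₁₀([out]/[in]) = 108.5 × 2 / 59.7 = 3.6348.
[out]/[in] = 10^(3.6348) = 4314.
[in] = 1.84 / 4314 = 0.0004266 mmol L⁻¹.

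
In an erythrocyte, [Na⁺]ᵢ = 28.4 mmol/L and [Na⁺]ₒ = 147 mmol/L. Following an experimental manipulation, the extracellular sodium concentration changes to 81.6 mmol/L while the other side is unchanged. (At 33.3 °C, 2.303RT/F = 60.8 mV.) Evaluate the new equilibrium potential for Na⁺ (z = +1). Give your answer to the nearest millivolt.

After the shift: [Na⁺]_out = 81.6, [Na⁺]_in = 28.4 mmol/L.
E_new = (60.8/1)·log₁₀(81.6/28.4) = 60.80 · (0.4584) = 27.87 mV

28 mV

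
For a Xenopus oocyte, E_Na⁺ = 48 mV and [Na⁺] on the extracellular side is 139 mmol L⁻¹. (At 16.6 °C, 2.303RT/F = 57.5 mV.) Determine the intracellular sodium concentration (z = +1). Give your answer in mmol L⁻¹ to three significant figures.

20.3 mmol L⁻¹

Nernst: E = (57.5/1) · log₁₀([out]/[in]), so log₁₀([out]/[in]) = 48.0 × 1 / 57.5 = 0.8348.
[out]/[in] = 10^(0.8348) = 6.836.
[in] = 139 / 6.836 = 20.33 mmol L⁻¹.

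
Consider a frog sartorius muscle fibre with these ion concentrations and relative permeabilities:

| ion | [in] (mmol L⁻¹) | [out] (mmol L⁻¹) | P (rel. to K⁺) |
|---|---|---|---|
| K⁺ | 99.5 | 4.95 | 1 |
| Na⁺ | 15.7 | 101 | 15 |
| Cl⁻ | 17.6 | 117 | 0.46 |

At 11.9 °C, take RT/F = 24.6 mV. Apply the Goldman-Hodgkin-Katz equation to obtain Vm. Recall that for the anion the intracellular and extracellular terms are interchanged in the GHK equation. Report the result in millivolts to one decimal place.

33.7 mV

Vm = 24.6 · ln[(Σ P·[cation]ₒ + Σ P·[anion]ᵢ) / (Σ P·[cation]ᵢ + Σ P·[anion]ₒ)]
Numerator = 1×4.95 + 15×101 + 0.46×17.6 = 1528
Denominator = 1×99.5 + 15×15.7 + 0.46×117 = 388.8
Vm = 24.6 · ln(3.93) = 24.6 × (1.3686) = 33.67 mV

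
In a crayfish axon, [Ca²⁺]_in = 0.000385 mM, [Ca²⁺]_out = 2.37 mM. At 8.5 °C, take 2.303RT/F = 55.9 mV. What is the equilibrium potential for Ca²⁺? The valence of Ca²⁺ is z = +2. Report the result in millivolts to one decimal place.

E = (55.9/z) · log₁₀([Ca²⁺]_out/[Ca²⁺]_in) with z = +2.
= (55.9/2) · log₁₀(2.37/0.000385) = 27.95 · log₁₀(6156)
= 27.95 · (3.7893) = 105.91 mV

105.9 mV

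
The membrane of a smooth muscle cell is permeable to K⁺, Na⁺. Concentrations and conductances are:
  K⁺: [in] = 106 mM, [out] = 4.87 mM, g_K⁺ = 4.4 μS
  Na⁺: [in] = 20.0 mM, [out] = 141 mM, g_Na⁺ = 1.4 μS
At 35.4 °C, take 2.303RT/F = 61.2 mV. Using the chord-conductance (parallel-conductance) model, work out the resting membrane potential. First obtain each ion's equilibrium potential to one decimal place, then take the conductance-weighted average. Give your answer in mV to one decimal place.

-49.6 mV

E_K⁺ = (61.2/1)·log₁₀(4.87/106) = -81.9 mV
E_Na⁺ = (61.2/1)·log₁₀(141/20.0) = 51.9 mV
Vm = (Σ gᵢEᵢ)/(Σ gᵢ) = (4.4·-81.9 + 1.4·51.9) / (4.4 + 1.4)
= -287.70 / 5.8 = -49.60 mV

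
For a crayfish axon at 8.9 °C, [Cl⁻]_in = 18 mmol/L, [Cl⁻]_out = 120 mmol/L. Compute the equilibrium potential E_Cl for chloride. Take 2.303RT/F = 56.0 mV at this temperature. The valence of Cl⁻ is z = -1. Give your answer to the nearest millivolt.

E = (56.0/z) · log₁₀([Cl⁻]_out/[Cl⁻]_in) with z = -1.
For an anion, dividing by z = -1 reverses the sign.
= (56.0/-1) · log₁₀(120/18) = -56.00 · log₁₀(6.667)
= -56.00 · (0.8239) = -46.14 mV

-46 mV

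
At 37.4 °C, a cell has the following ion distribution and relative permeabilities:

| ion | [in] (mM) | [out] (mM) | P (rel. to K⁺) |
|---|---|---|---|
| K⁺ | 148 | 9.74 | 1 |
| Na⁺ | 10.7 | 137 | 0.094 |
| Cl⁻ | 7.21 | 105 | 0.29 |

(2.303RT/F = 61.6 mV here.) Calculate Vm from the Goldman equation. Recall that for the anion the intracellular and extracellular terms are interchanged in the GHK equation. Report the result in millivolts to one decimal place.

-53.0 mV

Vm = 61.6 · log₁₀[(Σ P·[cation]ₒ + Σ P·[anion]ᵢ) / (Σ P·[cation]ᵢ + Σ P·[anion]ₒ)]
Numerator = 1×9.74 + 0.094×137 + 0.29×7.21 = 24.71
Denominator = 1×148 + 0.094×10.7 + 0.29×105 = 179.5
Vm = 61.6 · log₁₀(0.13769) = 61.6 × (-0.8611) = -53.04 mV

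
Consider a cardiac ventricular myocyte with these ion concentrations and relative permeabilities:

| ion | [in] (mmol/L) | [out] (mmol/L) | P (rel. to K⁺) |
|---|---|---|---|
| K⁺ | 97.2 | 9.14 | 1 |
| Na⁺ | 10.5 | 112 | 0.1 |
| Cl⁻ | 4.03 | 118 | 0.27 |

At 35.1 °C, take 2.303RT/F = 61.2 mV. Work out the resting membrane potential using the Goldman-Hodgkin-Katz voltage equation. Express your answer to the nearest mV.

-48 mV

Vm = 61.2 · log₁₀[(Σ P·[cation]ₒ + Σ P·[anion]ᵢ) / (Σ P·[cation]ᵢ + Σ P·[anion]ₒ)]
Numerator = 1×9.14 + 0.1×112 + 0.27×4.03 = 21.43
Denominator = 1×97.2 + 0.1×10.5 + 0.27×118 = 130.1
Vm = 61.2 · log₁₀(0.16469) = 61.2 × (-0.7833) = -47.94 mV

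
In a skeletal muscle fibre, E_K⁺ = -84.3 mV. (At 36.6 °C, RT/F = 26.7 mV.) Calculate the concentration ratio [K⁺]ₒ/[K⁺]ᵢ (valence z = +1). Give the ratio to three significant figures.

0.0425

ln([out]/[in]) = E·z/(26.7) = -84.3 × 1 / 26.7 = -3.1573
[out]/[in] = e^(-3.1573) = 0.04254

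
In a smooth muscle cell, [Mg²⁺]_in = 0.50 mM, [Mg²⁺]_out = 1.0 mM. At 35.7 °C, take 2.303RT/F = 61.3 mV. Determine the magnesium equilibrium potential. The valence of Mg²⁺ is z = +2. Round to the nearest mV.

9 mV

E = (61.3/z) · log₁₀([Mg²⁺]_out/[Mg²⁺]_in) with z = +2.
= (61.3/2) · log₁₀(1.0/0.50) = 30.65 · log₁₀(2)
= 30.65 · (0.3010) = 9.23 mV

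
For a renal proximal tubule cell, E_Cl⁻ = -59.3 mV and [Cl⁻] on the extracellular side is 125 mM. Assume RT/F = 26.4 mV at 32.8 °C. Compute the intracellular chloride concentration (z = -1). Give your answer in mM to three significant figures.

Nernst: E = (26.4/-1) · ln([out]/[in]), so ln([out]/[in]) = -59.3 × -1 / 26.4 = 2.2462.
[out]/[in] = e^(2.2462) = 9.452.
[in] = 125 / 9.452 = 13.22 mM.

13.2 mM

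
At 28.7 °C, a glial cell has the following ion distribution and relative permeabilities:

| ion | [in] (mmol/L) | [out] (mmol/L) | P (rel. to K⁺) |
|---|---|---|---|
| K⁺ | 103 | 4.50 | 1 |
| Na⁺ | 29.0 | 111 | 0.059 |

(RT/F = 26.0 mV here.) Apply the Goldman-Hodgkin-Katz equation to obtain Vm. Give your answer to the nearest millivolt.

-58 mV

Vm = 26.0 · ln[(Σ P·[cation]ₒ + Σ P·[anion]ᵢ) / (Σ P·[cation]ᵢ + Σ P·[anion]ₒ)]
Numerator = 1×4.50 + 0.059×111 = 11.05
Denominator = 1×103 + 0.059×29.0 = 104.7
Vm = 26.0 · ln(0.10552) = 26.0 × (-2.2489) = -58.47 mV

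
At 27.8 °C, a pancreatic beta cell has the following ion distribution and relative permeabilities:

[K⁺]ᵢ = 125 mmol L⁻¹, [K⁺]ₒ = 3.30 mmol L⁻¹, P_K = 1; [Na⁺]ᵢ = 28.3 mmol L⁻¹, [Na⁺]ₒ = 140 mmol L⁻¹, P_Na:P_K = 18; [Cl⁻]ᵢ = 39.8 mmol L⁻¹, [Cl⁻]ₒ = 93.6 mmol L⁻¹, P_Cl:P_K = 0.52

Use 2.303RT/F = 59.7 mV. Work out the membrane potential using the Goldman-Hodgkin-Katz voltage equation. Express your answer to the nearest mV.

Vm = 59.7 · log₁₀[(Σ P·[cation]ₒ + Σ P·[anion]ᵢ) / (Σ P·[cation]ᵢ + Σ P·[anion]ₒ)]
Numerator = 1×3.30 + 18×140 + 0.52×39.8 = 2544
Denominator = 1×125 + 18×28.3 + 0.52×93.6 = 683.1
Vm = 59.7 · log₁₀(3.7243) = 59.7 × (0.5710) = 34.09 mV

34 mV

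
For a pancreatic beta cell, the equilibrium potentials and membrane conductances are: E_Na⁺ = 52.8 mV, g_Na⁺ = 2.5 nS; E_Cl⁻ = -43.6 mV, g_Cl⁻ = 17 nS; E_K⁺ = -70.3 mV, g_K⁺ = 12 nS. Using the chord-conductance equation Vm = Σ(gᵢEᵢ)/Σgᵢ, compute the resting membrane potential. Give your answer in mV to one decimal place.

-46.1 mV

Σ gᵢEᵢ = 2.5·(52.8) + 17·(-43.6) + 12·(-70.3) = -1452.80
Σ gᵢ = 2.5 + 17 + 12 = 31.5
Vm = -1452.80 / 31.5 = -46.12 mV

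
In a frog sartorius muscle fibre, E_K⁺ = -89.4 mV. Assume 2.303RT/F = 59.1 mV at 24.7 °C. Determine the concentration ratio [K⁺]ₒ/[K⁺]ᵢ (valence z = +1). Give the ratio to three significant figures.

0.0307

log₁₀([out]/[in]) = E·z/(59.1) = -89.4 × 1 / 59.1 = -1.5127
[out]/[in] = 10^(-1.5127) = 0.03071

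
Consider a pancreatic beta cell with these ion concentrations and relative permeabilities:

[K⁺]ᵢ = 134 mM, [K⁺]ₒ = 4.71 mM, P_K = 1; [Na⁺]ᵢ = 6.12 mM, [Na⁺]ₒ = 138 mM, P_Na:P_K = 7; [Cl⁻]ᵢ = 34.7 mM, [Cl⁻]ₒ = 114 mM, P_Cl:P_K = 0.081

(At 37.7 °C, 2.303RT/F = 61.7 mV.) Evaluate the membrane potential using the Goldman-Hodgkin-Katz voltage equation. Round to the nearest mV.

Vm = 61.7 · log₁₀[(Σ P·[cation]ₒ + Σ P·[anion]ᵢ) / (Σ P·[cation]ᵢ + Σ P·[anion]ₒ)]
Numerator = 1×4.71 + 7×138 + 0.081×34.7 = 973.5
Denominator = 1×134 + 7×6.12 + 0.081×114 = 186.1
Vm = 61.7 · log₁₀(5.2319) = 61.7 × (0.7187) = 44.34 mV

44 mV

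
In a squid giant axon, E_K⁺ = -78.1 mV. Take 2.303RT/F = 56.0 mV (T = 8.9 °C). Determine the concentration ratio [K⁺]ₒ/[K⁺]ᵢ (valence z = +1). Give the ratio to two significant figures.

log₁₀([out]/[in]) = E·z/(56.0) = -78.1 × 1 / 56.0 = -1.3946
[out]/[in] = 10^(-1.3946) = 0.0403

0.040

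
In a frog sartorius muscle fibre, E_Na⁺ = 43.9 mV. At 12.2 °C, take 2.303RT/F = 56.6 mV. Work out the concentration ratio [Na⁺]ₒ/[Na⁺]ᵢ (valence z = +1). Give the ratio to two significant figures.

6.0

log₁₀([out]/[in]) = E·z/(56.6) = 43.9 × 1 / 56.6 = 0.7756
[out]/[in] = 10^(0.7756) = 5.965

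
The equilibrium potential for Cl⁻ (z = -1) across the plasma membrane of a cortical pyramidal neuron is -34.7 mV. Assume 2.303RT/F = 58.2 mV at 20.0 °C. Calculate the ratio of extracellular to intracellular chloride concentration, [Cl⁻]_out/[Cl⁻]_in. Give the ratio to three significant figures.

3.95

log₁₀([out]/[in]) = E·z/(58.2) = -34.7 × -1 / 58.2 = 0.5962
[out]/[in] = 10^(0.5962) = 3.947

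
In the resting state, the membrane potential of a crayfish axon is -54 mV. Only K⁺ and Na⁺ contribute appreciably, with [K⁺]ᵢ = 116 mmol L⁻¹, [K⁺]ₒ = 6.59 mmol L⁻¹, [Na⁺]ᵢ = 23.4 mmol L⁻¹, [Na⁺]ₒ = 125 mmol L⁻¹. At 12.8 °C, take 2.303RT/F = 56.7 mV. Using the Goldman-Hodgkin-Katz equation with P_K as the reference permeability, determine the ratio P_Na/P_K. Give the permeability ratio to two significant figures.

Let α = P_Na/P_K. GHK: Vm = 56.7·log₁₀[(Kₒ + α·Naₒ)/(Kᵢ + α·Naᵢ)].
10^(Vm/56.7) = 10^(-54.0/56.7) = 0.11159
So 0.11159·(Kᵢ + α·Naᵢ) = Kₒ + α·Naₒ → α = (0.11159·116.0 − 6.59) / (125.0 − 0.11159·23.4)
α = (12.94 − 6.59) / (125.0 − 2.611) = 6.354/122.4 = 0.05192

0.052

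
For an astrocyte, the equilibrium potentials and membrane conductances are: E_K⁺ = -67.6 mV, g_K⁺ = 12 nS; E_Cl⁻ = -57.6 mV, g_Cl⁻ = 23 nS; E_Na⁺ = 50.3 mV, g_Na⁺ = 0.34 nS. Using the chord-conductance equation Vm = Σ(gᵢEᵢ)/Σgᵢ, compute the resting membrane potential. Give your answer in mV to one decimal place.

Σ gᵢEᵢ = 12·(-67.6) + 23·(-57.6) + 0.34·(50.3) = -2118.90
Σ gᵢ = 12 + 23 + 0.34 = 35.34
Vm = -2118.90 / 35.34 = -59.96 mV

-60.0 mV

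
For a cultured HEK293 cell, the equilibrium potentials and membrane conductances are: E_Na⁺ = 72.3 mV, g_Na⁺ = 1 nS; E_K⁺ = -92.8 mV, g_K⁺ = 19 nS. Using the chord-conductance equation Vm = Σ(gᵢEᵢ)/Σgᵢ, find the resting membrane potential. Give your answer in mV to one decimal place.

Σ gᵢEᵢ = 1·(72.3) + 19·(-92.8) = -1690.90
Σ gᵢ = 1 + 19 = 20
Vm = -1690.90 / 20 = -84.55 mV

-84.5 mV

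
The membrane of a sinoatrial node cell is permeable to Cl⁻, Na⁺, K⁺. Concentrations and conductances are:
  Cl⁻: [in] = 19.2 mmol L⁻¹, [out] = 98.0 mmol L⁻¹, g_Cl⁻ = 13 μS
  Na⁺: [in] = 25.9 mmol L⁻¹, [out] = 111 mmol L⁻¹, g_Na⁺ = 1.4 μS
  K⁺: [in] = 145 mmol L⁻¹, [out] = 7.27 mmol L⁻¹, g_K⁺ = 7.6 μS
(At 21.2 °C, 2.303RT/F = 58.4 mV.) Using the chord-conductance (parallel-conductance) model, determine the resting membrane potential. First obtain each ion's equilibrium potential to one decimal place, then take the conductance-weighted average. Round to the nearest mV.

E_Cl⁻ = (58.4/-1)·log₁₀(98.0/19.2) = -41.3 mV
E_Na⁺ = (58.4/1)·log₁₀(111/25.9) = 36.9 mV
E_K⁺ = (58.4/1)·log₁₀(7.27/145) = -75.9 mV
Vm = (Σ gᵢEᵢ)/(Σ gᵢ) = (13·-41.3 + 1.4·36.9 + 7.6·-75.9) / (13 + 1.4 + 7.6)
= -1062.08 / 22 = -48.28 mV

-48 mV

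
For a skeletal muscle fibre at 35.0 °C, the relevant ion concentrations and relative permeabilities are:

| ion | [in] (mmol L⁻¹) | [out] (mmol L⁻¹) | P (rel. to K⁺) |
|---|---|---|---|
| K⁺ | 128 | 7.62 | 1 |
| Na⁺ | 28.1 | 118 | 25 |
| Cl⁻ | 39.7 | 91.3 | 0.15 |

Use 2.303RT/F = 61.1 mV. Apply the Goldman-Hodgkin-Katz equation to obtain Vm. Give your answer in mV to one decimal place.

Vm = 61.1 · log₁₀[(Σ P·[cation]ₒ + Σ P·[anion]ᵢ) / (Σ P·[cation]ᵢ + Σ P·[anion]ₒ)]
Numerator = 1×7.62 + 25×118 + 0.15×39.7 = 2964
Denominator = 1×128 + 25×28.1 + 0.15×91.3 = 844.2
Vm = 61.1 · log₁₀(3.5105) = 61.1 × (0.5454) = 33.32 mV

33.3 mV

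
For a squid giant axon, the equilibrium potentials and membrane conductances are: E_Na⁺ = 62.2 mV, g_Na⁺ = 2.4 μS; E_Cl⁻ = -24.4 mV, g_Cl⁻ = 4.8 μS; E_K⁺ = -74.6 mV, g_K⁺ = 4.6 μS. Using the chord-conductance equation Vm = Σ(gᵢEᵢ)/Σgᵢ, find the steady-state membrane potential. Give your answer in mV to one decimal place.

-26.4 mV

Σ gᵢEᵢ = 2.4·(62.2) + 4.8·(-24.4) + 4.6·(-74.6) = -311.00
Σ gᵢ = 2.4 + 4.8 + 4.6 = 11.8
Vm = -311.00 / 11.8 = -26.36 mV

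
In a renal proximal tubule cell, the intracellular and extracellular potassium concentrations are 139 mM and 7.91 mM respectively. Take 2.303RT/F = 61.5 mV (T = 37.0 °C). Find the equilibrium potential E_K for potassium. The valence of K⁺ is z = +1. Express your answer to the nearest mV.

-77 mV

E = (61.5/z) · log₁₀([K⁺]_out/[K⁺]_in) with z = +1.
= (61.5/1) · log₁₀(7.91/139) = 61.50 · log₁₀(0.05691)
= 61.50 · (-1.2448) = -76.56 mV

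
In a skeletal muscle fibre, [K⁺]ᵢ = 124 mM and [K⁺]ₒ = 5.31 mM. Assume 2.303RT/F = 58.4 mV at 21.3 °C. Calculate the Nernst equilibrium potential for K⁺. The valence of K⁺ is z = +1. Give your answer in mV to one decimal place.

E = (58.4/z) · log₁₀([K⁺]_out/[K⁺]_in) with z = +1.
= (58.4/1) · log₁₀(5.31/124) = 58.40 · log₁₀(0.04282)
= 58.40 · (-1.3683) = -79.91 mV

-79.9 mV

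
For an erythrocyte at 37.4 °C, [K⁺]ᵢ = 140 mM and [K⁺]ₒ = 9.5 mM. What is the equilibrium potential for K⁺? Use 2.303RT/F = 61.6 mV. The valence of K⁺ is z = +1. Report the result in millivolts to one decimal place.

E = (61.6/z) · log₁₀([K⁺]_out/[K⁺]_in) with z = +1.
= (61.6/1) · log₁₀(9.5/140) = 61.60 · log₁₀(0.06786)
= 61.60 · (-1.1684) = -71.97 mV

-72.0 mV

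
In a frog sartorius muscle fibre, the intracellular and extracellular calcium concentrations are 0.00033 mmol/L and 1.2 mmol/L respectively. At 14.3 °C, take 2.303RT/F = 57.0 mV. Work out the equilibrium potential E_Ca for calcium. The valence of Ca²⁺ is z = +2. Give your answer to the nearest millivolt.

E = (57.0/z) · log₁₀([Ca²⁺]_out/[Ca²⁺]_in) with z = +2.
= (57.0/2) · log₁₀(1.2/0.00033) = 28.50 · log₁₀(3636)
= 28.50 · (3.5607) = 101.48 mV

101 mV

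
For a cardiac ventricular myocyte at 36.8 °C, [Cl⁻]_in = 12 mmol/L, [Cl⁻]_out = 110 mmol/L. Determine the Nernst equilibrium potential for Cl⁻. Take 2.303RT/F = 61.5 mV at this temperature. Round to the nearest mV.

E = (61.5/z) · log₁₀([Cl⁻]_out/[Cl⁻]_in) with z = -1.
For an anion, dividing by z = -1 reverses the sign.
= (61.5/-1) · log₁₀(110/12) = -61.50 · log₁₀(9.167)
= -61.50 · (0.9622) = -59.18 mV

-59 mV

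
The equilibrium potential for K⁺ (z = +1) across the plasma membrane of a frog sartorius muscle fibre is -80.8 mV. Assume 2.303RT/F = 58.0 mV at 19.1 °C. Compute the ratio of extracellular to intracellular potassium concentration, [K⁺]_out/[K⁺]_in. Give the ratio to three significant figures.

0.0404

log₁₀([out]/[in]) = E·z/(58.0) = -80.8 × 1 / 58.0 = -1.3931
[out]/[in] = 10^(-1.3931) = 0.04045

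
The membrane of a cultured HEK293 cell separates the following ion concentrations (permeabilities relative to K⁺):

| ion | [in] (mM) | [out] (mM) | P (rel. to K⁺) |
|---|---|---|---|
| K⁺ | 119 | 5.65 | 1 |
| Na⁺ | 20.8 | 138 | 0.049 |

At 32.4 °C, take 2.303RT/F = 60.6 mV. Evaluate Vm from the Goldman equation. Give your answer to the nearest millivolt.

-60 mV

Vm = 60.6 · log₁₀[(Σ P·[cation]ₒ + Σ P·[anion]ᵢ) / (Σ P·[cation]ᵢ + Σ P·[anion]ₒ)]
Numerator = 1×5.65 + 0.049×138 = 12.41
Denominator = 1×119 + 0.049×20.8 = 120
Vm = 60.6 · log₁₀(0.10342) = 60.6 × (-0.9854) = -59.72 mV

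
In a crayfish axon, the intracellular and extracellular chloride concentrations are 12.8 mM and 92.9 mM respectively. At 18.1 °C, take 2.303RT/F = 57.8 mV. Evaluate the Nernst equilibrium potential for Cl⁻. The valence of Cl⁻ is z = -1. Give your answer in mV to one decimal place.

E = (57.8/z) · log₁₀([Cl⁻]_out/[Cl⁻]_in) with z = -1.
For an anion, dividing by z = -1 reverses the sign.
= (57.8/-1) · log₁₀(92.9/12.8) = -57.80 · log₁₀(7.258)
= -57.80 · (0.8608) = -49.75 mV

-49.8 mV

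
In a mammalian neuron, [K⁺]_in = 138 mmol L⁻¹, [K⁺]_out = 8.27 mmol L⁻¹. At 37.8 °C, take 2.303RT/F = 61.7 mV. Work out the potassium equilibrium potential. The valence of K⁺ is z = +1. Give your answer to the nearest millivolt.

-75 mV

E = (61.7/z) · log₁₀([K⁺]_out/[K⁺]_in) with z = +1.
= (61.7/1) · log₁₀(8.27/138) = 61.70 · log₁₀(0.05993)
= 61.70 · (-1.2224) = -75.42 mV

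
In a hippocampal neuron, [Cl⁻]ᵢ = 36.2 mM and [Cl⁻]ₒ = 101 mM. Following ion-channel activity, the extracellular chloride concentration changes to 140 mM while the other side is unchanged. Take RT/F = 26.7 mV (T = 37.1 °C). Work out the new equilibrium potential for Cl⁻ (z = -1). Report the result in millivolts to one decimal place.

After the shift: [Cl⁻]_out = 140, [Cl⁻]_in = 36.2 mM.
E_new = (26.7/-1)·ln(140/36.2) = -26.70 · (1.3526) = -36.11 mV

-36.1 mV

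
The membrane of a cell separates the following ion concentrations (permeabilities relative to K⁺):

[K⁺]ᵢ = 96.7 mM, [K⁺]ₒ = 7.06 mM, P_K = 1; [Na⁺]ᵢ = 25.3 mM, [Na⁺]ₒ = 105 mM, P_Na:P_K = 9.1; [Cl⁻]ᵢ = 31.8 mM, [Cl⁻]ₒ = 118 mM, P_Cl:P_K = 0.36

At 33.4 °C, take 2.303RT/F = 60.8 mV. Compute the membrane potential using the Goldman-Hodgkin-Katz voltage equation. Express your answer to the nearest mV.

26 mV

Vm = 60.8 · log₁₀[(Σ P·[cation]ₒ + Σ P·[anion]ᵢ) / (Σ P·[cation]ᵢ + Σ P·[anion]ₒ)]
Numerator = 1×7.06 + 9.1×105 + 0.36×31.8 = 974
Denominator = 1×96.7 + 9.1×25.3 + 0.36×118 = 369.4
Vm = 60.8 · log₁₀(2.6367) = 60.8 × (0.4211) = 25.60 mV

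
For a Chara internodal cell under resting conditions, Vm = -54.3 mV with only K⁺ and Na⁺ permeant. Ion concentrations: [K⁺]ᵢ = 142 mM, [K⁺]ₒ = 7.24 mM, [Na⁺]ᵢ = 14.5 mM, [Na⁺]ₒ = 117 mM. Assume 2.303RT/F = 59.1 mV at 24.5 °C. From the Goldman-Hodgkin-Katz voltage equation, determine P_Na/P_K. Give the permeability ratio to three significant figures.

Let α = P_Na/P_K. GHK: Vm = 59.1·log₁₀[(Kₒ + α·Naₒ)/(Kᵢ + α·Naᵢ)].
10^(Vm/59.1) = 10^(-54.3/59.1) = 0.12056
So 0.12056·(Kᵢ + α·Naᵢ) = Kₒ + α·Naₒ → α = (0.12056·142.0 − 7.24) / (117.0 − 0.12056·14.5)
α = (17.12 − 7.24) / (117.0 − 1.748) = 9.88/115.3 = 0.08573

0.0857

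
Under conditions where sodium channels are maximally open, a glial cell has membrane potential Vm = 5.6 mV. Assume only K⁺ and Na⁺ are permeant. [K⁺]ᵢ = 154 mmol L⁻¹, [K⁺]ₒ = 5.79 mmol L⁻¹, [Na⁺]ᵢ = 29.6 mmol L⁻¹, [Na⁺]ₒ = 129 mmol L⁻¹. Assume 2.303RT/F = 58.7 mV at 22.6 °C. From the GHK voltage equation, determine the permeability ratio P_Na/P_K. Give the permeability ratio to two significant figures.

2.0

Let α = P_Na/P_K. GHK: Vm = 58.7·log₁₀[(Kₒ + α·Naₒ)/(Kᵢ + α·Naᵢ)].
10^(Vm/58.7) = 10^(5.6/58.7) = 1.2457
So 1.2457·(Kᵢ + α·Naᵢ) = Kₒ + α·Naₒ → α = (1.2457·154.0 − 5.79) / (129.0 − 1.2457·29.6)
α = (191.8 − 5.79) / (129.0 − 36.87) = 186/92.13 = 2.019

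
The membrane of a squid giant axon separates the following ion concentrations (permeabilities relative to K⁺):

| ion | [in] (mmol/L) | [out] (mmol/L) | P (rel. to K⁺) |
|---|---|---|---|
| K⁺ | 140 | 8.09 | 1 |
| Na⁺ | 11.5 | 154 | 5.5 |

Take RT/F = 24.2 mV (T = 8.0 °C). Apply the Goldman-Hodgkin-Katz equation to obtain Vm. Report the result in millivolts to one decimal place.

Vm = 24.2 · ln[(Σ P·[cation]ₒ + Σ P·[anion]ᵢ) / (Σ P·[cation]ᵢ + Σ P·[anion]ₒ)]
Numerator = 1×8.09 + 5.5×154 = 855.1
Denominator = 1×140 + 5.5×11.5 = 203.2
Vm = 24.2 · ln(4.2071) = 24.2 × (1.4368) = 34.77 mV

34.8 mV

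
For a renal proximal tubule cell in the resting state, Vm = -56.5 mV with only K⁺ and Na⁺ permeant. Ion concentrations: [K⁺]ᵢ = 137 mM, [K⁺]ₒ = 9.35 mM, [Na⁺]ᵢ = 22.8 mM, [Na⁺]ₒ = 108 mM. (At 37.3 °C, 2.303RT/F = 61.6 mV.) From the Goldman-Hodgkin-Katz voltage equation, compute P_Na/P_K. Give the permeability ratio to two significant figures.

0.069

Let α = P_Na/P_K. GHK: Vm = 61.6·log₁₀[(Kₒ + α·Naₒ)/(Kᵢ + α·Naᵢ)].
10^(Vm/61.6) = 10^(-56.5/61.6) = 0.121
So 0.121·(Kᵢ + α·Naᵢ) = Kₒ + α·Naₒ → α = (0.121·137.0 − 9.35) / (108.0 − 0.121·22.8)
α = (16.58 − 9.35) / (108.0 − 2.759) = 7.227/105.2 = 0.06867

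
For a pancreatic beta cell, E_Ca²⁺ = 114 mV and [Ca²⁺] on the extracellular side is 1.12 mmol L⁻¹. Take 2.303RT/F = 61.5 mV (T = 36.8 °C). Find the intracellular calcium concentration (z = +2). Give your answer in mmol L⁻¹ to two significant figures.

Nernst: E = (61.5/2) · log₁₀([out]/[in]), so log₁₀([out]/[in]) = 114.0 × 2 / 61.5 = 3.7073.
[out]/[in] = 10^(3.7073) = 5097.
[in] = 1.12 / 5097 = 0.0002197 mmol L⁻¹.

0.00022 mmol L⁻¹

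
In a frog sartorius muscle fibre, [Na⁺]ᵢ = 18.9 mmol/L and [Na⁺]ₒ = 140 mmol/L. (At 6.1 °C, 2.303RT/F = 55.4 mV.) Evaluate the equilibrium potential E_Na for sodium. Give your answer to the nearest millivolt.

E = (55.4/z) · log₁₀([Na⁺]_out/[Na⁺]_in) with z = +1.
= (55.4/1) · log₁₀(140/18.9) = 55.40 · log₁₀(7.407)
= 55.40 · (0.8697) = 48.18 mV

48 mV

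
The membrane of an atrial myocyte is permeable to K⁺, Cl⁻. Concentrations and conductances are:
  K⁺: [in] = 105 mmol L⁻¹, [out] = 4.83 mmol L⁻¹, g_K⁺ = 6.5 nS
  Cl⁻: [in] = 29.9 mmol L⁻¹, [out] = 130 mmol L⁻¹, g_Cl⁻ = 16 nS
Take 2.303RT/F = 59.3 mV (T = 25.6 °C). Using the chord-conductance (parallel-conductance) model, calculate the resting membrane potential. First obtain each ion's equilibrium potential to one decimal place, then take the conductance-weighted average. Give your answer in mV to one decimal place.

-49.8 mV

E_K⁺ = (59.3/1)·log₁₀(4.83/105) = -79.3 mV
E_Cl⁻ = (59.3/-1)·log₁₀(130/29.9) = -37.8 mV
Vm = (Σ gᵢEᵢ)/(Σ gᵢ) = (6.5·-79.3 + 16·-37.8) / (6.5 + 16)
= -1120.25 / 22.5 = -49.79 mV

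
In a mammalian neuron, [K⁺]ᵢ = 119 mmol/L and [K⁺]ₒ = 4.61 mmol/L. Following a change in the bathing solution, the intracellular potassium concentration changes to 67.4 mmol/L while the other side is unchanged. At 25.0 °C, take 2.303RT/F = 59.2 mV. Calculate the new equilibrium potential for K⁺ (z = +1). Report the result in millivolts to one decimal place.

-69.0 mV

After the shift: [K⁺]_out = 4.61, [K⁺]_in = 67.4 mmol/L.
E_new = (59.2/1)·log₁₀(4.61/67.4) = 59.20 · (-1.1650) = -68.97 mV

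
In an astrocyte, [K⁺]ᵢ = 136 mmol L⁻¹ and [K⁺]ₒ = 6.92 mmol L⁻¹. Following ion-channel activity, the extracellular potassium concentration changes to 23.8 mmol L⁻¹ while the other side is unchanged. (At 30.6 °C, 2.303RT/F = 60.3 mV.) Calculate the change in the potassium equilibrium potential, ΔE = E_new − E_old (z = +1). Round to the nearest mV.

32 mV

E_old = (60.3/1)·log₁₀(6.92/136) = -77.99 mV
E_new = (60.3/1)·log₁₀(23.8/136) = -45.64 mV
ΔE = -45.64 − (-77.99) = 32.35 mV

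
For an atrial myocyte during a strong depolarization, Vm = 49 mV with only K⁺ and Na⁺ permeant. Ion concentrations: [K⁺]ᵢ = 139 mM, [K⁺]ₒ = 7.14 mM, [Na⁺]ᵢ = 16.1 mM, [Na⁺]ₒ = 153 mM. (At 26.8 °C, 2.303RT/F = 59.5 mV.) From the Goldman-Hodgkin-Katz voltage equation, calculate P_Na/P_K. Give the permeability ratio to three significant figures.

Let α = P_Na/P_K. GHK: Vm = 59.5·log₁₀[(Kₒ + α·Naₒ)/(Kᵢ + α·Naᵢ)].
10^(Vm/59.5) = 10^(49.0/59.5) = 6.6608
So 6.6608·(Kᵢ + α·Naᵢ) = Kₒ + α·Naₒ → α = (6.6608·139.0 − 7.14) / (153.0 − 6.6608·16.1)
α = (925.9 − 7.14) / (153.0 − 107.2) = 918.7/45.76 = 20.08

20.1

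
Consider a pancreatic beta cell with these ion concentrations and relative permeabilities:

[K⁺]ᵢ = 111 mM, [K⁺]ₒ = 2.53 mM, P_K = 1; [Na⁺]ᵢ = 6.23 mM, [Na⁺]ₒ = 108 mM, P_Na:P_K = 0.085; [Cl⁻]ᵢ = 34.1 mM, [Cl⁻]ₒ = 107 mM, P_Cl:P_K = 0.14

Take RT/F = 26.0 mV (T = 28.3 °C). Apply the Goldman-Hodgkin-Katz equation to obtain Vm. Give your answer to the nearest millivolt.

Vm = 26.0 · ln[(Σ P·[cation]ₒ + Σ P·[anion]ᵢ) / (Σ P·[cation]ᵢ + Σ P·[anion]ₒ)]
Numerator = 1×2.53 + 0.085×108 + 0.14×34.1 = 16.48
Denominator = 1×111 + 0.085×6.23 + 0.14×107 = 126.5
Vm = 26.0 · ln(0.1303) = 26.0 × (-2.0379) = -52.99 mV

-53 mV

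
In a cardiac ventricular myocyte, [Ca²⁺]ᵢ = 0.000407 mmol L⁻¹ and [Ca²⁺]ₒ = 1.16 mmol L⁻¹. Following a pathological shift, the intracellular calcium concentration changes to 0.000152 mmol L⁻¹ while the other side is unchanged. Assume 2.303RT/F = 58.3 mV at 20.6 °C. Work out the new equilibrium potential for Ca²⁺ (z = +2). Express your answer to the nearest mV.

113 mV

After the shift: [Ca²⁺]_out = 1.16, [Ca²⁺]_in = 0.000152 mmol L⁻¹.
E_new = (58.3/2)·log₁₀(1.16/0.000152) = 29.15 · (3.8826) = 113.18 mV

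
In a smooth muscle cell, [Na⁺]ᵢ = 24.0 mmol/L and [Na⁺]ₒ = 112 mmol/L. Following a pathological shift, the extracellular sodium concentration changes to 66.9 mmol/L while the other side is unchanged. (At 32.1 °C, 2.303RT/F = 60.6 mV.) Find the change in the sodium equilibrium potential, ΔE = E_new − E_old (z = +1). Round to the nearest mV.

-14 mV

E_old = (60.6/1)·log₁₀(112/24.0) = 40.54 mV
E_new = (60.6/1)·log₁₀(66.9/24.0) = 26.98 mV
ΔE = 26.98 − (40.54) = -13.56 mV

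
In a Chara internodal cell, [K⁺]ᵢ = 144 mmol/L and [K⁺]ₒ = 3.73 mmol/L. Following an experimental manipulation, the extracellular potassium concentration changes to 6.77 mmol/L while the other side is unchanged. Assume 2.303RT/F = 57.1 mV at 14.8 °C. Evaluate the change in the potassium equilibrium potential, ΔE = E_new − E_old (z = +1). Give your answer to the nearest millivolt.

15 mV

E_old = (57.1/1)·log₁₀(3.73/144) = -90.60 mV
E_new = (57.1/1)·log₁₀(6.77/144) = -75.82 mV
ΔE = -75.82 − (-90.60) = 14.78 mV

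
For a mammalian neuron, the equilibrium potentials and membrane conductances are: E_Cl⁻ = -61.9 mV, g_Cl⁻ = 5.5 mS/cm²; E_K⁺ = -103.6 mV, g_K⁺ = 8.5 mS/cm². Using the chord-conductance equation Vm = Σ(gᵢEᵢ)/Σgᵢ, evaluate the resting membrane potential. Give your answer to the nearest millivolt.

-87 mV

Σ gᵢEᵢ = 5.5·(-61.9) + 8.5·(-103.6) = -1221.05
Σ gᵢ = 5.5 + 8.5 = 14
Vm = -1221.05 / 14 = -87.22 mV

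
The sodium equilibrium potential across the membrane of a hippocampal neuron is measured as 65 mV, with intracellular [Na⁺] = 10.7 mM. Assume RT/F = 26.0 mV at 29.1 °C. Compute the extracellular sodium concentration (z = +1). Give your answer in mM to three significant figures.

130 mM

Nernst: E = (26.0/1) · ln([out]/[in]), so ln([out]/[in]) = 65.0 × 1 / 26.0 = 2.5000.
[out]/[in] = e^(2.5000) = 12.18.
[out] = 12.18 × 10.7 = 130.4 mM.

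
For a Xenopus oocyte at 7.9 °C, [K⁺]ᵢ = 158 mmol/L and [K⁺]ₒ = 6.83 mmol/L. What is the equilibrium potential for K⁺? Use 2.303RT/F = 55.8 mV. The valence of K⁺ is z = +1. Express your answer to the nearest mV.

-76 mV

E = (55.8/z) · log₁₀([K⁺]_out/[K⁺]_in) with z = +1.
= (55.8/1) · log₁₀(6.83/158) = 55.80 · log₁₀(0.04323)
= 55.80 · (-1.3642) = -76.12 mV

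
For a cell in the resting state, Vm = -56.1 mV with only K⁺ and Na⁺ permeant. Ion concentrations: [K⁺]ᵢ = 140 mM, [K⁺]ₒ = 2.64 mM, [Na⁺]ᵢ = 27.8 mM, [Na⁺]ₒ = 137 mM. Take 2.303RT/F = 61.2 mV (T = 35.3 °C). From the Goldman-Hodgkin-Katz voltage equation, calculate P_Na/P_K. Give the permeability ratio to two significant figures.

Let α = P_Na/P_K. GHK: Vm = 61.2·log₁₀[(Kₒ + α·Naₒ)/(Kᵢ + α·Naᵢ)].
10^(Vm/61.2) = 10^(-56.1/61.2) = 0.12115
So 0.12115·(Kᵢ + α·Naᵢ) = Kₒ + α·Naₒ → α = (0.12115·140.0 − 2.64) / (137.0 − 0.12115·27.8)
α = (16.96 − 2.64) / (137.0 − 3.368) = 14.32/133.6 = 0.1072

0.11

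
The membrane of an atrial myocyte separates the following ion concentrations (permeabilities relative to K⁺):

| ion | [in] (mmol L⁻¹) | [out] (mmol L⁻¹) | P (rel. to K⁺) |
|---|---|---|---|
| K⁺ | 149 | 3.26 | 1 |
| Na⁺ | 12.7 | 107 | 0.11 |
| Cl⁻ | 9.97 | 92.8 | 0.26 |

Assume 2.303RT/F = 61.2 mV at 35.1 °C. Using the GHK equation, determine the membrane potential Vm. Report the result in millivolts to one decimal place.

Vm = 61.2 · log₁₀[(Σ P·[cation]ₒ + Σ P·[anion]ᵢ) / (Σ P·[cation]ᵢ + Σ P·[anion]ₒ)]
Numerator = 1×3.26 + 0.11×107 + 0.26×9.97 = 17.62
Denominator = 1×149 + 0.11×12.7 + 0.26×92.8 = 174.5
Vm = 61.2 · log₁₀(0.10097) = 61.2 × (-0.9958) = -60.94 mV

-60.9 mV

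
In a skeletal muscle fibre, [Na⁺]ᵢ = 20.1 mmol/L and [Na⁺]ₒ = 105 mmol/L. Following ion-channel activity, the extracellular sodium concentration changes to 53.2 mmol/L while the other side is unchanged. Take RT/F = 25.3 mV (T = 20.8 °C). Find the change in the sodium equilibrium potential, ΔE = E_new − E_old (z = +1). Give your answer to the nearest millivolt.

E_old = (25.3/1)·ln(105/20.1) = 41.83 mV
E_new = (25.3/1)·ln(53.2/20.1) = 24.63 mV
ΔE = 24.63 − (41.83) = -17.20 mV

-17 mV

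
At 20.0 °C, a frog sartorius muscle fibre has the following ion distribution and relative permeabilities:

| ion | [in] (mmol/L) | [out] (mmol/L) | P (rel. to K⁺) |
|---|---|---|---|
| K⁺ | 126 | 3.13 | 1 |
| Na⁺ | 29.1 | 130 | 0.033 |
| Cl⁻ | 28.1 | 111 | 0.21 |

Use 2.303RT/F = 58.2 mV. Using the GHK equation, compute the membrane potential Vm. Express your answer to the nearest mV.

-61 mV

Vm = 58.2 · log₁₀[(Σ P·[cation]ₒ + Σ P·[anion]ᵢ) / (Σ P·[cation]ᵢ + Σ P·[anion]ₒ)]
Numerator = 1×3.13 + 0.033×130 + 0.21×28.1 = 13.32
Denominator = 1×126 + 0.033×29.1 + 0.21×111 = 150.3
Vm = 58.2 · log₁₀(0.088647) = 58.2 × (-1.0523) = -61.25 mV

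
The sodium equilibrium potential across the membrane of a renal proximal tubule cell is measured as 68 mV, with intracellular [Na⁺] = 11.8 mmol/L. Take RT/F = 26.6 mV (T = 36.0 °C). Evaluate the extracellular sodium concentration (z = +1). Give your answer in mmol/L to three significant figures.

152 mmol/L

Nernst: E = (26.6/1) · ln([out]/[in]), so ln([out]/[in]) = 68.0 × 1 / 26.6 = 2.5564.
[out]/[in] = e^(2.5564) = 12.89.
[out] = 12.89 × 11.8 = 152.1 mmol/L.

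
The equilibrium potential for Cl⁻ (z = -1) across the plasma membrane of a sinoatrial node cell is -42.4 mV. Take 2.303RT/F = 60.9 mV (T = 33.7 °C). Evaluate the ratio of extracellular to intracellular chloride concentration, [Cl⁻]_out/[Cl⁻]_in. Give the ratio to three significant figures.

log₁₀([out]/[in]) = E·z/(60.9) = -42.4 × -1 / 60.9 = 0.6962
[out]/[in] = 10^(0.6962) = 4.968

4.97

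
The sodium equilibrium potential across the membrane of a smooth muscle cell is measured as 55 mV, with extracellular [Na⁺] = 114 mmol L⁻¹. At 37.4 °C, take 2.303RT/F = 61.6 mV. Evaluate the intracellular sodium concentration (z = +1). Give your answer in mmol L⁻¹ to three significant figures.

Nernst: E = (61.6/1) · log₁₀([out]/[in]), so log₁₀([out]/[in]) = 55.0 × 1 / 61.6 = 0.8929.
[out]/[in] = 10^(0.8929) = 7.814.
[in] = 114 / 7.814 = 14.59 mmol L⁻¹.

14.6 mmol L⁻¹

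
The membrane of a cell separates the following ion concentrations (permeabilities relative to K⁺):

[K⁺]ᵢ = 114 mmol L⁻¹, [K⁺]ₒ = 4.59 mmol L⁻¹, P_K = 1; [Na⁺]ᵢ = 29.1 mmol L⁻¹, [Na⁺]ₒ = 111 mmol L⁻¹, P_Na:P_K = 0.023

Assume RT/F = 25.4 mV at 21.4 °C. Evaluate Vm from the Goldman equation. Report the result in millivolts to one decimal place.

-70.5 mV

Vm = 25.4 · ln[(Σ P·[cation]ₒ + Σ P·[anion]ᵢ) / (Σ P·[cation]ᵢ + Σ P·[anion]ₒ)]
Numerator = 1×4.59 + 0.023×111 = 7.143
Denominator = 1×114 + 0.023×29.1 = 114.7
Vm = 25.4 · ln(0.062292) = 25.4 × (-2.7759) = -70.51 mV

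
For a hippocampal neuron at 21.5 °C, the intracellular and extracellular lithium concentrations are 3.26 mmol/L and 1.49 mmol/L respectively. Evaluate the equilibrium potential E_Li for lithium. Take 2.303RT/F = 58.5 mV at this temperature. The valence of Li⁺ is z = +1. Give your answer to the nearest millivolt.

E = (58.5/z) · log₁₀([Li⁺]_out/[Li⁺]_in) with z = +1.
= (58.5/1) · log₁₀(1.49/3.26) = 58.50 · log₁₀(0.4571)
= 58.50 · (-0.3400) = -19.89 mV

-20 mV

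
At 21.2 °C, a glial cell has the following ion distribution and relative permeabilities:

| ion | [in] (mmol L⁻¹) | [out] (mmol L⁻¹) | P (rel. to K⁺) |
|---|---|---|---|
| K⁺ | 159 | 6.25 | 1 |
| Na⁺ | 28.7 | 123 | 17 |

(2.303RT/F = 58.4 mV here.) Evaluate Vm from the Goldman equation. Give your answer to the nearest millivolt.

30 mV

Vm = 58.4 · log₁₀[(Σ P·[cation]ₒ + Σ P·[anion]ᵢ) / (Σ P·[cation]ᵢ + Σ P·[anion]ₒ)]
Numerator = 1×6.25 + 17×123 = 2097
Denominator = 1×159 + 17×28.7 = 646.9
Vm = 58.4 · log₁₀(3.242) = 58.4 × (0.5108) = 29.83 mV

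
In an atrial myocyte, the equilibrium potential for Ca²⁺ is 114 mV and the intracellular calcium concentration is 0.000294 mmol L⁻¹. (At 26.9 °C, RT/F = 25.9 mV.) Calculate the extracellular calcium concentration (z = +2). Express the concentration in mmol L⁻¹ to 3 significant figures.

Nernst: E = (25.9/2) · ln([out]/[in]), so ln([out]/[in]) = 114.0 × 2 / 25.9 = 8.8031.
[out]/[in] = e^(8.8031) = 6655.
[out] = 6655 × 0.000294 = 1.957 mmol L⁻¹.

1.96 mmol L⁻¹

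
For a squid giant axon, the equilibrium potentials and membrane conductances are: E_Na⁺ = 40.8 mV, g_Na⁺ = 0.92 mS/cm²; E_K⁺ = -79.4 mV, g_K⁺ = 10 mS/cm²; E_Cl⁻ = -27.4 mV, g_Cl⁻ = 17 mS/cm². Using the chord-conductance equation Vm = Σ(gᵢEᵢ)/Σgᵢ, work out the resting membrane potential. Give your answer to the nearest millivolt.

Σ gᵢEᵢ = 0.92·(40.8) + 10·(-79.4) + 17·(-27.4) = -1222.26
Σ gᵢ = 0.92 + 10 + 17 = 27.92
Vm = -1222.26 / 27.92 = -43.78 mV

-44 mV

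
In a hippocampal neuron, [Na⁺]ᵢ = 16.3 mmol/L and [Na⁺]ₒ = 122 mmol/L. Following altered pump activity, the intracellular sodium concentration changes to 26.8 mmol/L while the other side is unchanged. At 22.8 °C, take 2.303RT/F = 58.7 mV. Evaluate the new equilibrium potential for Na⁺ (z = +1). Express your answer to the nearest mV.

After the shift: [Na⁺]_out = 122, [Na⁺]_in = 26.8 mmol/L.
E_new = (58.7/1)·log₁₀(122/26.8) = 58.70 · (0.6582) = 38.64 mV

39 mV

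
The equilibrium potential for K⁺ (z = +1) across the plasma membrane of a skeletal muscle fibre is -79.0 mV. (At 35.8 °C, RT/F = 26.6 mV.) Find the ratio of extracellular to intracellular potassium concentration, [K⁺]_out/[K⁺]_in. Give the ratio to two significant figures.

ln([out]/[in]) = E·z/(26.6) = -79.0 × 1 / 26.6 = -2.9699
[out]/[in] = e^(-2.9699) = 0.05131

0.051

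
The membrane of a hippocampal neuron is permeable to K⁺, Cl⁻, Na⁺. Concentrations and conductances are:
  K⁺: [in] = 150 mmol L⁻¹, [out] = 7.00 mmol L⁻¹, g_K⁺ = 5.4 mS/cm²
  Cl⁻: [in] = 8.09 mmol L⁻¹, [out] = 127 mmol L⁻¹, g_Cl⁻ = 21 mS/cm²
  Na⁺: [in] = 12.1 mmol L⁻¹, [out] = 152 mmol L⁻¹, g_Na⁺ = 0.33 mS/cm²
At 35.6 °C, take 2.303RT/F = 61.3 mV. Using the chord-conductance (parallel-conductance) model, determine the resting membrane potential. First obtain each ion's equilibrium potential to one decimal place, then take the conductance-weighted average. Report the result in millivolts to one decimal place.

-73.2 mV

E_K⁺ = (61.3/1)·log₁₀(7.00/150) = -81.6 mV
E_Cl⁻ = (61.3/-1)·log₁₀(127/8.09) = -73.3 mV
E_Na⁺ = (61.3/1)·log₁₀(152/12.1) = 67.4 mV
Vm = (Σ gᵢEᵢ)/(Σ gᵢ) = (5.4·-81.6 + 21·-73.3 + 0.33·67.4) / (5.4 + 21 + 0.33)
= -1957.70 / 26.73 = -73.24 mV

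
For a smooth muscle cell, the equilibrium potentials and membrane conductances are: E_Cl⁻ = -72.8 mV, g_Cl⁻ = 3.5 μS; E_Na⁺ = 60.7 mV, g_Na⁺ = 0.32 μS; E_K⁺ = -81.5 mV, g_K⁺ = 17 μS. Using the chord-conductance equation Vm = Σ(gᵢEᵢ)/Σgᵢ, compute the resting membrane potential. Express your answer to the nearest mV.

-78 mV

Σ gᵢEᵢ = 3.5·(-72.8) + 0.32·(60.7) + 17·(-81.5) = -1620.88
Σ gᵢ = 3.5 + 0.32 + 17 = 20.82
Vm = -1620.88 / 20.82 = -77.85 mV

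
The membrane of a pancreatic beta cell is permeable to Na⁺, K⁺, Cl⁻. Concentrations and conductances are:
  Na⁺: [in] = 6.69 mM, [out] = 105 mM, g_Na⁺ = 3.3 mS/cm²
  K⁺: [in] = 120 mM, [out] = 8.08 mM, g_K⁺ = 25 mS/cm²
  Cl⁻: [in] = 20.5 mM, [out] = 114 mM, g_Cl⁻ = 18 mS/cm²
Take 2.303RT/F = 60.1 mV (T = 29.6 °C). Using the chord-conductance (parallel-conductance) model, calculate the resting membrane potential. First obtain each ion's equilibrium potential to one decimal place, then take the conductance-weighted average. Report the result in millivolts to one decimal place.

-50.3 mV

E_Na⁺ = (60.1/1)·log₁₀(105/6.69) = 71.9 mV
E_K⁺ = (60.1/1)·log₁₀(8.08/120) = -70.4 mV
E_Cl⁻ = (60.1/-1)·log₁₀(114/20.5) = -44.8 mV
Vm = (Σ gᵢEᵢ)/(Σ gᵢ) = (3.3·71.9 + 25·-70.4 + 18·-44.8) / (3.3 + 25 + 18)
= -2329.13 / 46.3 = -50.31 mV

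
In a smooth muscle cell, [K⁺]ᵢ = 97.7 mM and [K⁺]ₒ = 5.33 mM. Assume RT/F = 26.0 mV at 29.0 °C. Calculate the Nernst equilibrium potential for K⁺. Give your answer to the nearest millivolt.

E = (26.0/z) · ln([K⁺]_out/[K⁺]_in) with z = +1.
= (26.0/1) · ln(5.33/97.7) = 26.00 · ln(0.05455)
= 26.00 · (-2.9086) = -75.62 mV

-76 mV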